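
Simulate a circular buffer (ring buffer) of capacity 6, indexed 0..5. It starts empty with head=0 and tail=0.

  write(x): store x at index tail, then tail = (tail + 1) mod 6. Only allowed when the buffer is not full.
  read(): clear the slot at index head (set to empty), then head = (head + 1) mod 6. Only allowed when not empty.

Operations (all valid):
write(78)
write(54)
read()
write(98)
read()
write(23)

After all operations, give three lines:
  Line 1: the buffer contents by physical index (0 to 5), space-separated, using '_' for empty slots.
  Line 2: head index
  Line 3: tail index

Answer: _ _ 98 23 _ _
2
4

Derivation:
write(78): buf=[78 _ _ _ _ _], head=0, tail=1, size=1
write(54): buf=[78 54 _ _ _ _], head=0, tail=2, size=2
read(): buf=[_ 54 _ _ _ _], head=1, tail=2, size=1
write(98): buf=[_ 54 98 _ _ _], head=1, tail=3, size=2
read(): buf=[_ _ 98 _ _ _], head=2, tail=3, size=1
write(23): buf=[_ _ 98 23 _ _], head=2, tail=4, size=2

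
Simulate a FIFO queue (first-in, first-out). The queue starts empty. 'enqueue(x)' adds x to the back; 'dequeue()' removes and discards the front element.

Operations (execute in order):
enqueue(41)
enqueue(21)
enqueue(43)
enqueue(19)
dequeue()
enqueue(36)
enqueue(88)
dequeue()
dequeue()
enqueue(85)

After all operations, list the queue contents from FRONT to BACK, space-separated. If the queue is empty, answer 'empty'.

enqueue(41): [41]
enqueue(21): [41, 21]
enqueue(43): [41, 21, 43]
enqueue(19): [41, 21, 43, 19]
dequeue(): [21, 43, 19]
enqueue(36): [21, 43, 19, 36]
enqueue(88): [21, 43, 19, 36, 88]
dequeue(): [43, 19, 36, 88]
dequeue(): [19, 36, 88]
enqueue(85): [19, 36, 88, 85]

Answer: 19 36 88 85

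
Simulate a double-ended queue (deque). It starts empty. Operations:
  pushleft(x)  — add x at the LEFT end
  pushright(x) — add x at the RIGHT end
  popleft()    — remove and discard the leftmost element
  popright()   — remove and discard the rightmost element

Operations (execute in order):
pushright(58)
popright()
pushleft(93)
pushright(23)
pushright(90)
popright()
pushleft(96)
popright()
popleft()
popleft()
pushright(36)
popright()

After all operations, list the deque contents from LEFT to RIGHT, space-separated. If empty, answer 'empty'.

pushright(58): [58]
popright(): []
pushleft(93): [93]
pushright(23): [93, 23]
pushright(90): [93, 23, 90]
popright(): [93, 23]
pushleft(96): [96, 93, 23]
popright(): [96, 93]
popleft(): [93]
popleft(): []
pushright(36): [36]
popright(): []

Answer: empty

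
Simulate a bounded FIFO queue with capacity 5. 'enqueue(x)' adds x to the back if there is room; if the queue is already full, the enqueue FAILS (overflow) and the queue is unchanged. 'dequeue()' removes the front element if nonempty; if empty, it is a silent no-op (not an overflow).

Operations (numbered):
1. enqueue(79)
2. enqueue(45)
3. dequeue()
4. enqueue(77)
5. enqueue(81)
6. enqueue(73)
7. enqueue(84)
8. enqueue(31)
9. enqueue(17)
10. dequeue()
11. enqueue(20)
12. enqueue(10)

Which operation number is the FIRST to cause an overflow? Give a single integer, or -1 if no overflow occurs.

1. enqueue(79): size=1
2. enqueue(45): size=2
3. dequeue(): size=1
4. enqueue(77): size=2
5. enqueue(81): size=3
6. enqueue(73): size=4
7. enqueue(84): size=5
8. enqueue(31): size=5=cap → OVERFLOW (fail)
9. enqueue(17): size=5=cap → OVERFLOW (fail)
10. dequeue(): size=4
11. enqueue(20): size=5
12. enqueue(10): size=5=cap → OVERFLOW (fail)

Answer: 8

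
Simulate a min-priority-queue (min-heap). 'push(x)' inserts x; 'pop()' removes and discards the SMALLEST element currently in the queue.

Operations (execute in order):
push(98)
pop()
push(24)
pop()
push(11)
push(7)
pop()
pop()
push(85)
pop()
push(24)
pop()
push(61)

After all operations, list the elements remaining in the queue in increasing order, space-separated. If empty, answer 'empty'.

Answer: 61

Derivation:
push(98): heap contents = [98]
pop() → 98: heap contents = []
push(24): heap contents = [24]
pop() → 24: heap contents = []
push(11): heap contents = [11]
push(7): heap contents = [7, 11]
pop() → 7: heap contents = [11]
pop() → 11: heap contents = []
push(85): heap contents = [85]
pop() → 85: heap contents = []
push(24): heap contents = [24]
pop() → 24: heap contents = []
push(61): heap contents = [61]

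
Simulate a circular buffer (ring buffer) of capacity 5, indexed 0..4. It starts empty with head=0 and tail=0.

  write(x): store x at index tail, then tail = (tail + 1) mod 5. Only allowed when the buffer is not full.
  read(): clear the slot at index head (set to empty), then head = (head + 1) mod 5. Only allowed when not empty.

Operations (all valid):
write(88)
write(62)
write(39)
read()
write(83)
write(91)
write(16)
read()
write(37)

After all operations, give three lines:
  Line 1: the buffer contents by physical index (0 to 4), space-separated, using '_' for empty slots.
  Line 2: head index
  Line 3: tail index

write(88): buf=[88 _ _ _ _], head=0, tail=1, size=1
write(62): buf=[88 62 _ _ _], head=0, tail=2, size=2
write(39): buf=[88 62 39 _ _], head=0, tail=3, size=3
read(): buf=[_ 62 39 _ _], head=1, tail=3, size=2
write(83): buf=[_ 62 39 83 _], head=1, tail=4, size=3
write(91): buf=[_ 62 39 83 91], head=1, tail=0, size=4
write(16): buf=[16 62 39 83 91], head=1, tail=1, size=5
read(): buf=[16 _ 39 83 91], head=2, tail=1, size=4
write(37): buf=[16 37 39 83 91], head=2, tail=2, size=5

Answer: 16 37 39 83 91
2
2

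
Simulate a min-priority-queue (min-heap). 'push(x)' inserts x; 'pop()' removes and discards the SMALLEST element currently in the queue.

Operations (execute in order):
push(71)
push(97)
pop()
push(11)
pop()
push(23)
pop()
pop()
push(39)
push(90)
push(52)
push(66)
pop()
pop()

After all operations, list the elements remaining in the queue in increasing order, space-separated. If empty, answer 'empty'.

Answer: 66 90

Derivation:
push(71): heap contents = [71]
push(97): heap contents = [71, 97]
pop() → 71: heap contents = [97]
push(11): heap contents = [11, 97]
pop() → 11: heap contents = [97]
push(23): heap contents = [23, 97]
pop() → 23: heap contents = [97]
pop() → 97: heap contents = []
push(39): heap contents = [39]
push(90): heap contents = [39, 90]
push(52): heap contents = [39, 52, 90]
push(66): heap contents = [39, 52, 66, 90]
pop() → 39: heap contents = [52, 66, 90]
pop() → 52: heap contents = [66, 90]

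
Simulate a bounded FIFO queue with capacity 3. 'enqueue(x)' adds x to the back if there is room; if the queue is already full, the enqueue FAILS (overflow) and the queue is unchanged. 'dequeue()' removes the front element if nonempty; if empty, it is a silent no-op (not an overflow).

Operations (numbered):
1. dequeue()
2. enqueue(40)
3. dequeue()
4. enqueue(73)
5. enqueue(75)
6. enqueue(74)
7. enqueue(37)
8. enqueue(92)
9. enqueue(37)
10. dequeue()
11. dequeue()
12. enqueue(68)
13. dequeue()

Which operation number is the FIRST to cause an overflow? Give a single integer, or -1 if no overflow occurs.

1. dequeue(): empty, no-op, size=0
2. enqueue(40): size=1
3. dequeue(): size=0
4. enqueue(73): size=1
5. enqueue(75): size=2
6. enqueue(74): size=3
7. enqueue(37): size=3=cap → OVERFLOW (fail)
8. enqueue(92): size=3=cap → OVERFLOW (fail)
9. enqueue(37): size=3=cap → OVERFLOW (fail)
10. dequeue(): size=2
11. dequeue(): size=1
12. enqueue(68): size=2
13. dequeue(): size=1

Answer: 7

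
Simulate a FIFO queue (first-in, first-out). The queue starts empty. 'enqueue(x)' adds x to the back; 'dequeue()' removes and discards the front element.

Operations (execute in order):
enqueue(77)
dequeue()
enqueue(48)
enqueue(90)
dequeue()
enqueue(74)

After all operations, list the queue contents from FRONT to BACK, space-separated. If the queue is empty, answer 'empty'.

enqueue(77): [77]
dequeue(): []
enqueue(48): [48]
enqueue(90): [48, 90]
dequeue(): [90]
enqueue(74): [90, 74]

Answer: 90 74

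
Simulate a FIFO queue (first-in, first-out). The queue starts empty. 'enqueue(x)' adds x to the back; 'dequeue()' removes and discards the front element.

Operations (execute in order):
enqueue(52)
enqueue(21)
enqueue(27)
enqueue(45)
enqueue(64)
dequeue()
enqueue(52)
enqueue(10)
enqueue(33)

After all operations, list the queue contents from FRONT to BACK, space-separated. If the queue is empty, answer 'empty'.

enqueue(52): [52]
enqueue(21): [52, 21]
enqueue(27): [52, 21, 27]
enqueue(45): [52, 21, 27, 45]
enqueue(64): [52, 21, 27, 45, 64]
dequeue(): [21, 27, 45, 64]
enqueue(52): [21, 27, 45, 64, 52]
enqueue(10): [21, 27, 45, 64, 52, 10]
enqueue(33): [21, 27, 45, 64, 52, 10, 33]

Answer: 21 27 45 64 52 10 33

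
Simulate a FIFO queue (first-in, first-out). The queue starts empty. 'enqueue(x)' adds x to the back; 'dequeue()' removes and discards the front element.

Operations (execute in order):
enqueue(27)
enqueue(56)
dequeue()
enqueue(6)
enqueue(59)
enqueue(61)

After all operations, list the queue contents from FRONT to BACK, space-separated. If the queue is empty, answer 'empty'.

enqueue(27): [27]
enqueue(56): [27, 56]
dequeue(): [56]
enqueue(6): [56, 6]
enqueue(59): [56, 6, 59]
enqueue(61): [56, 6, 59, 61]

Answer: 56 6 59 61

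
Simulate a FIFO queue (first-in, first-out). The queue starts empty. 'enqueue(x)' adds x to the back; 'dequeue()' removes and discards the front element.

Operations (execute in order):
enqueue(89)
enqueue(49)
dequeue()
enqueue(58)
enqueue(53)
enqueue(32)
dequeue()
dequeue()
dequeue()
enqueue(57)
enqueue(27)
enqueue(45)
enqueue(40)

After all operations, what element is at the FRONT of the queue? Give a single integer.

enqueue(89): queue = [89]
enqueue(49): queue = [89, 49]
dequeue(): queue = [49]
enqueue(58): queue = [49, 58]
enqueue(53): queue = [49, 58, 53]
enqueue(32): queue = [49, 58, 53, 32]
dequeue(): queue = [58, 53, 32]
dequeue(): queue = [53, 32]
dequeue(): queue = [32]
enqueue(57): queue = [32, 57]
enqueue(27): queue = [32, 57, 27]
enqueue(45): queue = [32, 57, 27, 45]
enqueue(40): queue = [32, 57, 27, 45, 40]

Answer: 32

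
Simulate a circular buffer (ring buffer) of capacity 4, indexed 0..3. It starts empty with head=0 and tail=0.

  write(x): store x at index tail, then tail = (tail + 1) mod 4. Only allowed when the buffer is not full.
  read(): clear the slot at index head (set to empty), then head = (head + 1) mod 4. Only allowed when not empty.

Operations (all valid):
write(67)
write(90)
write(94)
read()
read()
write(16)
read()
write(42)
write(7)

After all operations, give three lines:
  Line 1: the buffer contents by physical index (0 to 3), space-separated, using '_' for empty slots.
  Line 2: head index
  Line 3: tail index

write(67): buf=[67 _ _ _], head=0, tail=1, size=1
write(90): buf=[67 90 _ _], head=0, tail=2, size=2
write(94): buf=[67 90 94 _], head=0, tail=3, size=3
read(): buf=[_ 90 94 _], head=1, tail=3, size=2
read(): buf=[_ _ 94 _], head=2, tail=3, size=1
write(16): buf=[_ _ 94 16], head=2, tail=0, size=2
read(): buf=[_ _ _ 16], head=3, tail=0, size=1
write(42): buf=[42 _ _ 16], head=3, tail=1, size=2
write(7): buf=[42 7 _ 16], head=3, tail=2, size=3

Answer: 42 7 _ 16
3
2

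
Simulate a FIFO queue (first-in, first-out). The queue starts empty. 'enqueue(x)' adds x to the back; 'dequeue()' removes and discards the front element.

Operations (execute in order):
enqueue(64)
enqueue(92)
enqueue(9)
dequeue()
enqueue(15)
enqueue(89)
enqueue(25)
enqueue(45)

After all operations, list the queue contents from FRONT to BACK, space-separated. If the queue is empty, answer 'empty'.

enqueue(64): [64]
enqueue(92): [64, 92]
enqueue(9): [64, 92, 9]
dequeue(): [92, 9]
enqueue(15): [92, 9, 15]
enqueue(89): [92, 9, 15, 89]
enqueue(25): [92, 9, 15, 89, 25]
enqueue(45): [92, 9, 15, 89, 25, 45]

Answer: 92 9 15 89 25 45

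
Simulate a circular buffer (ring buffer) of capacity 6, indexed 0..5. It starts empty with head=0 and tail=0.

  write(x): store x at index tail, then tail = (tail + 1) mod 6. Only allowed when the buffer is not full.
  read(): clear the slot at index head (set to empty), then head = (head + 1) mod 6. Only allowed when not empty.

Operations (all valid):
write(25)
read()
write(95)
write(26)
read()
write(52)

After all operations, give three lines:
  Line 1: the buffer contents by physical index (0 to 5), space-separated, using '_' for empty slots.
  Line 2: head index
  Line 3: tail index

Answer: _ _ 26 52 _ _
2
4

Derivation:
write(25): buf=[25 _ _ _ _ _], head=0, tail=1, size=1
read(): buf=[_ _ _ _ _ _], head=1, tail=1, size=0
write(95): buf=[_ 95 _ _ _ _], head=1, tail=2, size=1
write(26): buf=[_ 95 26 _ _ _], head=1, tail=3, size=2
read(): buf=[_ _ 26 _ _ _], head=2, tail=3, size=1
write(52): buf=[_ _ 26 52 _ _], head=2, tail=4, size=2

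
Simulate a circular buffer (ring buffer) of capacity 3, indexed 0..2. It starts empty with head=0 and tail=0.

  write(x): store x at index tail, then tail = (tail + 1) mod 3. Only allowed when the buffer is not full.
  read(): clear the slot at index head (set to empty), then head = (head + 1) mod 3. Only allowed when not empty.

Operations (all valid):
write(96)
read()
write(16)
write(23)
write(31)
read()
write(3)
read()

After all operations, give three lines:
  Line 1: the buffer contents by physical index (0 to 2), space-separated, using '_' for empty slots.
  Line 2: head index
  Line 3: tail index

Answer: 31 3 _
0
2

Derivation:
write(96): buf=[96 _ _], head=0, tail=1, size=1
read(): buf=[_ _ _], head=1, tail=1, size=0
write(16): buf=[_ 16 _], head=1, tail=2, size=1
write(23): buf=[_ 16 23], head=1, tail=0, size=2
write(31): buf=[31 16 23], head=1, tail=1, size=3
read(): buf=[31 _ 23], head=2, tail=1, size=2
write(3): buf=[31 3 23], head=2, tail=2, size=3
read(): buf=[31 3 _], head=0, tail=2, size=2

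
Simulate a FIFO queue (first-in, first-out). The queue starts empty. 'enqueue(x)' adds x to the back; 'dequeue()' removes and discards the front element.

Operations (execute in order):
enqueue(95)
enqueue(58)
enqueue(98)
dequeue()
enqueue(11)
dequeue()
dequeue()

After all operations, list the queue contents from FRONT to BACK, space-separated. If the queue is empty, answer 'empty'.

Answer: 11

Derivation:
enqueue(95): [95]
enqueue(58): [95, 58]
enqueue(98): [95, 58, 98]
dequeue(): [58, 98]
enqueue(11): [58, 98, 11]
dequeue(): [98, 11]
dequeue(): [11]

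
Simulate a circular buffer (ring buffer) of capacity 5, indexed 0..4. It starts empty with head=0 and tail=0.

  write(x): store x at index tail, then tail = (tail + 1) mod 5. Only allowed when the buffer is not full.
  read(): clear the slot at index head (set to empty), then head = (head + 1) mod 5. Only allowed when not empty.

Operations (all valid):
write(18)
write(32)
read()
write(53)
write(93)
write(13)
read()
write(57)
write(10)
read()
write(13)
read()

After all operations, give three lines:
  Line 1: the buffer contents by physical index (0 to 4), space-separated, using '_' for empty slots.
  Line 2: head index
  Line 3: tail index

write(18): buf=[18 _ _ _ _], head=0, tail=1, size=1
write(32): buf=[18 32 _ _ _], head=0, tail=2, size=2
read(): buf=[_ 32 _ _ _], head=1, tail=2, size=1
write(53): buf=[_ 32 53 _ _], head=1, tail=3, size=2
write(93): buf=[_ 32 53 93 _], head=1, tail=4, size=3
write(13): buf=[_ 32 53 93 13], head=1, tail=0, size=4
read(): buf=[_ _ 53 93 13], head=2, tail=0, size=3
write(57): buf=[57 _ 53 93 13], head=2, tail=1, size=4
write(10): buf=[57 10 53 93 13], head=2, tail=2, size=5
read(): buf=[57 10 _ 93 13], head=3, tail=2, size=4
write(13): buf=[57 10 13 93 13], head=3, tail=3, size=5
read(): buf=[57 10 13 _ 13], head=4, tail=3, size=4

Answer: 57 10 13 _ 13
4
3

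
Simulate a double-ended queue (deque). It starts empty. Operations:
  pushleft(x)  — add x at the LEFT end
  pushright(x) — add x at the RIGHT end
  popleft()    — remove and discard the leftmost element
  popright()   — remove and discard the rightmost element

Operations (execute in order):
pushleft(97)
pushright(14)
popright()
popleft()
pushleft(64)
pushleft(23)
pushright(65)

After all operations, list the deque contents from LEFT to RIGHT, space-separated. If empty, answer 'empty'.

pushleft(97): [97]
pushright(14): [97, 14]
popright(): [97]
popleft(): []
pushleft(64): [64]
pushleft(23): [23, 64]
pushright(65): [23, 64, 65]

Answer: 23 64 65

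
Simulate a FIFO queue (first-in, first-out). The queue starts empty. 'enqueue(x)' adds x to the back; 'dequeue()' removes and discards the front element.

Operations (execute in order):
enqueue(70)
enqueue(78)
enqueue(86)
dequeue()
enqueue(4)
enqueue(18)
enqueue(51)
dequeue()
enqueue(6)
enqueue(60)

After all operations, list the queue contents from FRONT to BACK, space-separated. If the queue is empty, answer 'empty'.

enqueue(70): [70]
enqueue(78): [70, 78]
enqueue(86): [70, 78, 86]
dequeue(): [78, 86]
enqueue(4): [78, 86, 4]
enqueue(18): [78, 86, 4, 18]
enqueue(51): [78, 86, 4, 18, 51]
dequeue(): [86, 4, 18, 51]
enqueue(6): [86, 4, 18, 51, 6]
enqueue(60): [86, 4, 18, 51, 6, 60]

Answer: 86 4 18 51 6 60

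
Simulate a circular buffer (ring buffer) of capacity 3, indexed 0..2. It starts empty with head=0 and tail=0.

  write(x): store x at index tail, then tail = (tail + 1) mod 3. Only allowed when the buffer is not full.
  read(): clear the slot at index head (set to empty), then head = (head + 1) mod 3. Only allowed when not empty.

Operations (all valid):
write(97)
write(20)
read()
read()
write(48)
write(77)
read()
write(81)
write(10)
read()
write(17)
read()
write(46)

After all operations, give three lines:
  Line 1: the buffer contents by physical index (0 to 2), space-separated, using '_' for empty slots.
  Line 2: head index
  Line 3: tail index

write(97): buf=[97 _ _], head=0, tail=1, size=1
write(20): buf=[97 20 _], head=0, tail=2, size=2
read(): buf=[_ 20 _], head=1, tail=2, size=1
read(): buf=[_ _ _], head=2, tail=2, size=0
write(48): buf=[_ _ 48], head=2, tail=0, size=1
write(77): buf=[77 _ 48], head=2, tail=1, size=2
read(): buf=[77 _ _], head=0, tail=1, size=1
write(81): buf=[77 81 _], head=0, tail=2, size=2
write(10): buf=[77 81 10], head=0, tail=0, size=3
read(): buf=[_ 81 10], head=1, tail=0, size=2
write(17): buf=[17 81 10], head=1, tail=1, size=3
read(): buf=[17 _ 10], head=2, tail=1, size=2
write(46): buf=[17 46 10], head=2, tail=2, size=3

Answer: 17 46 10
2
2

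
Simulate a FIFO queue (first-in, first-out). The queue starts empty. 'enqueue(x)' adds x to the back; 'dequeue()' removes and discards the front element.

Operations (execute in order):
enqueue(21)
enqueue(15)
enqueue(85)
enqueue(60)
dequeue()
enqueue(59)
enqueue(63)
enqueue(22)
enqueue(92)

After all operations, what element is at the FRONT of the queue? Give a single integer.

enqueue(21): queue = [21]
enqueue(15): queue = [21, 15]
enqueue(85): queue = [21, 15, 85]
enqueue(60): queue = [21, 15, 85, 60]
dequeue(): queue = [15, 85, 60]
enqueue(59): queue = [15, 85, 60, 59]
enqueue(63): queue = [15, 85, 60, 59, 63]
enqueue(22): queue = [15, 85, 60, 59, 63, 22]
enqueue(92): queue = [15, 85, 60, 59, 63, 22, 92]

Answer: 15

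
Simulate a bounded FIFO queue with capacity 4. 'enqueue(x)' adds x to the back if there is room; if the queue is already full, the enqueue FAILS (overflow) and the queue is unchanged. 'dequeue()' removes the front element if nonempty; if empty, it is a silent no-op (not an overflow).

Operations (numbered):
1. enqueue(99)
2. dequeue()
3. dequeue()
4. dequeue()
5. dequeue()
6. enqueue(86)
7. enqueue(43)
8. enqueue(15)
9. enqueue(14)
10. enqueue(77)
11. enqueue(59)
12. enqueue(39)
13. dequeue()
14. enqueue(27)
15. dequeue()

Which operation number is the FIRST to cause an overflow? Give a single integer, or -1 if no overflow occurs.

Answer: 10

Derivation:
1. enqueue(99): size=1
2. dequeue(): size=0
3. dequeue(): empty, no-op, size=0
4. dequeue(): empty, no-op, size=0
5. dequeue(): empty, no-op, size=0
6. enqueue(86): size=1
7. enqueue(43): size=2
8. enqueue(15): size=3
9. enqueue(14): size=4
10. enqueue(77): size=4=cap → OVERFLOW (fail)
11. enqueue(59): size=4=cap → OVERFLOW (fail)
12. enqueue(39): size=4=cap → OVERFLOW (fail)
13. dequeue(): size=3
14. enqueue(27): size=4
15. dequeue(): size=3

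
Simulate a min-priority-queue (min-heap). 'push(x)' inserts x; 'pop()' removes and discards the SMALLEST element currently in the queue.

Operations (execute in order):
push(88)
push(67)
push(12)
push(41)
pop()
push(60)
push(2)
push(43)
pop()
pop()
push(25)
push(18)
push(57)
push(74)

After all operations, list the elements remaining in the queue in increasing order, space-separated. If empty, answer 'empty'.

Answer: 18 25 43 57 60 67 74 88

Derivation:
push(88): heap contents = [88]
push(67): heap contents = [67, 88]
push(12): heap contents = [12, 67, 88]
push(41): heap contents = [12, 41, 67, 88]
pop() → 12: heap contents = [41, 67, 88]
push(60): heap contents = [41, 60, 67, 88]
push(2): heap contents = [2, 41, 60, 67, 88]
push(43): heap contents = [2, 41, 43, 60, 67, 88]
pop() → 2: heap contents = [41, 43, 60, 67, 88]
pop() → 41: heap contents = [43, 60, 67, 88]
push(25): heap contents = [25, 43, 60, 67, 88]
push(18): heap contents = [18, 25, 43, 60, 67, 88]
push(57): heap contents = [18, 25, 43, 57, 60, 67, 88]
push(74): heap contents = [18, 25, 43, 57, 60, 67, 74, 88]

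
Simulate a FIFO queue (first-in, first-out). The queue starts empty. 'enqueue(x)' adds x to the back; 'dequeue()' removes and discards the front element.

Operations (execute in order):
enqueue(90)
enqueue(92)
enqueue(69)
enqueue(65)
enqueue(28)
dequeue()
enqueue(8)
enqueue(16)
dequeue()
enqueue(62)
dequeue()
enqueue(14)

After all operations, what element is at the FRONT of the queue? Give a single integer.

Answer: 65

Derivation:
enqueue(90): queue = [90]
enqueue(92): queue = [90, 92]
enqueue(69): queue = [90, 92, 69]
enqueue(65): queue = [90, 92, 69, 65]
enqueue(28): queue = [90, 92, 69, 65, 28]
dequeue(): queue = [92, 69, 65, 28]
enqueue(8): queue = [92, 69, 65, 28, 8]
enqueue(16): queue = [92, 69, 65, 28, 8, 16]
dequeue(): queue = [69, 65, 28, 8, 16]
enqueue(62): queue = [69, 65, 28, 8, 16, 62]
dequeue(): queue = [65, 28, 8, 16, 62]
enqueue(14): queue = [65, 28, 8, 16, 62, 14]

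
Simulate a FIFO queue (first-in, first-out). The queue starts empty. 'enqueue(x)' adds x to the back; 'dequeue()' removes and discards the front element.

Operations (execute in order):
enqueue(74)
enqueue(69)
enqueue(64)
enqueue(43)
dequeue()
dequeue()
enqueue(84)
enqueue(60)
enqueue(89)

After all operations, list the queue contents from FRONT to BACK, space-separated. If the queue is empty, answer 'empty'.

enqueue(74): [74]
enqueue(69): [74, 69]
enqueue(64): [74, 69, 64]
enqueue(43): [74, 69, 64, 43]
dequeue(): [69, 64, 43]
dequeue(): [64, 43]
enqueue(84): [64, 43, 84]
enqueue(60): [64, 43, 84, 60]
enqueue(89): [64, 43, 84, 60, 89]

Answer: 64 43 84 60 89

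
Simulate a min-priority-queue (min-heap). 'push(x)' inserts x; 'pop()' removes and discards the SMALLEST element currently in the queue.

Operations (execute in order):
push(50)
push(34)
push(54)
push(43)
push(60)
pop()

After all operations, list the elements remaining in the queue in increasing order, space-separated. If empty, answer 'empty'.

push(50): heap contents = [50]
push(34): heap contents = [34, 50]
push(54): heap contents = [34, 50, 54]
push(43): heap contents = [34, 43, 50, 54]
push(60): heap contents = [34, 43, 50, 54, 60]
pop() → 34: heap contents = [43, 50, 54, 60]

Answer: 43 50 54 60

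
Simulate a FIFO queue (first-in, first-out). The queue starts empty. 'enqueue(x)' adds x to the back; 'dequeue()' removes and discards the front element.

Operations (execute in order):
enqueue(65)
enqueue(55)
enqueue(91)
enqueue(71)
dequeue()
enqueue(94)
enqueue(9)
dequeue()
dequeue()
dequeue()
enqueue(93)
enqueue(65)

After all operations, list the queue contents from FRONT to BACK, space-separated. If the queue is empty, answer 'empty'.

Answer: 94 9 93 65

Derivation:
enqueue(65): [65]
enqueue(55): [65, 55]
enqueue(91): [65, 55, 91]
enqueue(71): [65, 55, 91, 71]
dequeue(): [55, 91, 71]
enqueue(94): [55, 91, 71, 94]
enqueue(9): [55, 91, 71, 94, 9]
dequeue(): [91, 71, 94, 9]
dequeue(): [71, 94, 9]
dequeue(): [94, 9]
enqueue(93): [94, 9, 93]
enqueue(65): [94, 9, 93, 65]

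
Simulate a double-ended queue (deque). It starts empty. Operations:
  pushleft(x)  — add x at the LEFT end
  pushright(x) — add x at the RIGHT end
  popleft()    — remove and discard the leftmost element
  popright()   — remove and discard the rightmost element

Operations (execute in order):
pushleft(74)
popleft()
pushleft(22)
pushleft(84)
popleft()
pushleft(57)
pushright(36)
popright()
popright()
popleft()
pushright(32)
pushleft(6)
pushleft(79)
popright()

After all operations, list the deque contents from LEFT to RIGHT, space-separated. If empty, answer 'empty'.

Answer: 79 6

Derivation:
pushleft(74): [74]
popleft(): []
pushleft(22): [22]
pushleft(84): [84, 22]
popleft(): [22]
pushleft(57): [57, 22]
pushright(36): [57, 22, 36]
popright(): [57, 22]
popright(): [57]
popleft(): []
pushright(32): [32]
pushleft(6): [6, 32]
pushleft(79): [79, 6, 32]
popright(): [79, 6]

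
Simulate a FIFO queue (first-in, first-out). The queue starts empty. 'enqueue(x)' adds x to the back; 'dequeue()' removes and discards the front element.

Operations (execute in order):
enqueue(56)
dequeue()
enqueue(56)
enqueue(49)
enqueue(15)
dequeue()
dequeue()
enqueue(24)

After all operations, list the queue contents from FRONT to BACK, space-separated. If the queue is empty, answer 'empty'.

Answer: 15 24

Derivation:
enqueue(56): [56]
dequeue(): []
enqueue(56): [56]
enqueue(49): [56, 49]
enqueue(15): [56, 49, 15]
dequeue(): [49, 15]
dequeue(): [15]
enqueue(24): [15, 24]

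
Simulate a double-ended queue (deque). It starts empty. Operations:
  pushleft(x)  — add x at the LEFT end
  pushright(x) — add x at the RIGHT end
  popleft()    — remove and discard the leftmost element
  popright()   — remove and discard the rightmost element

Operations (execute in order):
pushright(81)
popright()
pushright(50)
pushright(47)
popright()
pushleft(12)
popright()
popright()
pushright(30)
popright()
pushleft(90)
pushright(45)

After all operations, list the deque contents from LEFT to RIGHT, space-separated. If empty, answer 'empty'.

pushright(81): [81]
popright(): []
pushright(50): [50]
pushright(47): [50, 47]
popright(): [50]
pushleft(12): [12, 50]
popright(): [12]
popright(): []
pushright(30): [30]
popright(): []
pushleft(90): [90]
pushright(45): [90, 45]

Answer: 90 45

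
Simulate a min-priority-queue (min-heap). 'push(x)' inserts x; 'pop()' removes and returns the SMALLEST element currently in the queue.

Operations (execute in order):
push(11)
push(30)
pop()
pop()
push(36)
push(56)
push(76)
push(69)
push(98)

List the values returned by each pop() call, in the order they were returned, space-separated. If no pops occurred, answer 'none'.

Answer: 11 30

Derivation:
push(11): heap contents = [11]
push(30): heap contents = [11, 30]
pop() → 11: heap contents = [30]
pop() → 30: heap contents = []
push(36): heap contents = [36]
push(56): heap contents = [36, 56]
push(76): heap contents = [36, 56, 76]
push(69): heap contents = [36, 56, 69, 76]
push(98): heap contents = [36, 56, 69, 76, 98]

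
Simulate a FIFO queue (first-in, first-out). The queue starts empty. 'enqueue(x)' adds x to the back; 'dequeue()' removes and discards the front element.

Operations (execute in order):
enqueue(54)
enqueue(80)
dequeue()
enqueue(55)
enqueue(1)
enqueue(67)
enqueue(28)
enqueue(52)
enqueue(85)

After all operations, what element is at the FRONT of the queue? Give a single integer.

Answer: 80

Derivation:
enqueue(54): queue = [54]
enqueue(80): queue = [54, 80]
dequeue(): queue = [80]
enqueue(55): queue = [80, 55]
enqueue(1): queue = [80, 55, 1]
enqueue(67): queue = [80, 55, 1, 67]
enqueue(28): queue = [80, 55, 1, 67, 28]
enqueue(52): queue = [80, 55, 1, 67, 28, 52]
enqueue(85): queue = [80, 55, 1, 67, 28, 52, 85]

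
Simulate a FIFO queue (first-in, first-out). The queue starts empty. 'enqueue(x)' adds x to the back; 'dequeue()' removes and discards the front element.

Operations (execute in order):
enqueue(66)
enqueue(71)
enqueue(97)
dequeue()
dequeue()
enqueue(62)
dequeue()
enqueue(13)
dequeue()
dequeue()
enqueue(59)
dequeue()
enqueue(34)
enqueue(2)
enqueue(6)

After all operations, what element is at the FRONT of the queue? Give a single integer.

Answer: 34

Derivation:
enqueue(66): queue = [66]
enqueue(71): queue = [66, 71]
enqueue(97): queue = [66, 71, 97]
dequeue(): queue = [71, 97]
dequeue(): queue = [97]
enqueue(62): queue = [97, 62]
dequeue(): queue = [62]
enqueue(13): queue = [62, 13]
dequeue(): queue = [13]
dequeue(): queue = []
enqueue(59): queue = [59]
dequeue(): queue = []
enqueue(34): queue = [34]
enqueue(2): queue = [34, 2]
enqueue(6): queue = [34, 2, 6]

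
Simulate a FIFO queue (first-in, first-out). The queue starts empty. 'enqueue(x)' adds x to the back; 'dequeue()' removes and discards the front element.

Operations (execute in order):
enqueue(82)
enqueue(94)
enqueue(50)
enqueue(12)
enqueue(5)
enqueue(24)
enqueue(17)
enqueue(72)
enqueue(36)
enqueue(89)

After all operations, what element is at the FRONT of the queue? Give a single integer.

Answer: 82

Derivation:
enqueue(82): queue = [82]
enqueue(94): queue = [82, 94]
enqueue(50): queue = [82, 94, 50]
enqueue(12): queue = [82, 94, 50, 12]
enqueue(5): queue = [82, 94, 50, 12, 5]
enqueue(24): queue = [82, 94, 50, 12, 5, 24]
enqueue(17): queue = [82, 94, 50, 12, 5, 24, 17]
enqueue(72): queue = [82, 94, 50, 12, 5, 24, 17, 72]
enqueue(36): queue = [82, 94, 50, 12, 5, 24, 17, 72, 36]
enqueue(89): queue = [82, 94, 50, 12, 5, 24, 17, 72, 36, 89]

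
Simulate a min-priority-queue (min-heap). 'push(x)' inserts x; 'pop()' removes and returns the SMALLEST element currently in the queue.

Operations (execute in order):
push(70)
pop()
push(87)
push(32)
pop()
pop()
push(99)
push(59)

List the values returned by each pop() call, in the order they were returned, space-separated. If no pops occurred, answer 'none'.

Answer: 70 32 87

Derivation:
push(70): heap contents = [70]
pop() → 70: heap contents = []
push(87): heap contents = [87]
push(32): heap contents = [32, 87]
pop() → 32: heap contents = [87]
pop() → 87: heap contents = []
push(99): heap contents = [99]
push(59): heap contents = [59, 99]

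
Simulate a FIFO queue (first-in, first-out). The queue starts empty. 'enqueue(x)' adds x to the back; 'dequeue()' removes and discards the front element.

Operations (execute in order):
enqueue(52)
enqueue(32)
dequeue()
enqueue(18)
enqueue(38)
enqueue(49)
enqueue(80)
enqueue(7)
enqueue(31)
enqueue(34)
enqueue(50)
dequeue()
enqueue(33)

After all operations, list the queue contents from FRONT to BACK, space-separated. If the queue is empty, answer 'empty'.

Answer: 18 38 49 80 7 31 34 50 33

Derivation:
enqueue(52): [52]
enqueue(32): [52, 32]
dequeue(): [32]
enqueue(18): [32, 18]
enqueue(38): [32, 18, 38]
enqueue(49): [32, 18, 38, 49]
enqueue(80): [32, 18, 38, 49, 80]
enqueue(7): [32, 18, 38, 49, 80, 7]
enqueue(31): [32, 18, 38, 49, 80, 7, 31]
enqueue(34): [32, 18, 38, 49, 80, 7, 31, 34]
enqueue(50): [32, 18, 38, 49, 80, 7, 31, 34, 50]
dequeue(): [18, 38, 49, 80, 7, 31, 34, 50]
enqueue(33): [18, 38, 49, 80, 7, 31, 34, 50, 33]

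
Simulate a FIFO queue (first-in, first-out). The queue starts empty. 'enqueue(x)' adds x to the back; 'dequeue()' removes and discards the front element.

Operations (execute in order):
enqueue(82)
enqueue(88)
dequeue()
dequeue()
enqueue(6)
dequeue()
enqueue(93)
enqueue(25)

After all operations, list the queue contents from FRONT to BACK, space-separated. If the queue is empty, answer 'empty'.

enqueue(82): [82]
enqueue(88): [82, 88]
dequeue(): [88]
dequeue(): []
enqueue(6): [6]
dequeue(): []
enqueue(93): [93]
enqueue(25): [93, 25]

Answer: 93 25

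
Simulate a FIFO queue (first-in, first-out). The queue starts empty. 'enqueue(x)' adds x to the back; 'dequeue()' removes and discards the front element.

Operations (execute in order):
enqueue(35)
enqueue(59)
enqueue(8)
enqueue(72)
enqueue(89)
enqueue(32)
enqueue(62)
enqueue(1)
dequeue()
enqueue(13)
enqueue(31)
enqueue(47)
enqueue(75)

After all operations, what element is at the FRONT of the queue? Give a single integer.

enqueue(35): queue = [35]
enqueue(59): queue = [35, 59]
enqueue(8): queue = [35, 59, 8]
enqueue(72): queue = [35, 59, 8, 72]
enqueue(89): queue = [35, 59, 8, 72, 89]
enqueue(32): queue = [35, 59, 8, 72, 89, 32]
enqueue(62): queue = [35, 59, 8, 72, 89, 32, 62]
enqueue(1): queue = [35, 59, 8, 72, 89, 32, 62, 1]
dequeue(): queue = [59, 8, 72, 89, 32, 62, 1]
enqueue(13): queue = [59, 8, 72, 89, 32, 62, 1, 13]
enqueue(31): queue = [59, 8, 72, 89, 32, 62, 1, 13, 31]
enqueue(47): queue = [59, 8, 72, 89, 32, 62, 1, 13, 31, 47]
enqueue(75): queue = [59, 8, 72, 89, 32, 62, 1, 13, 31, 47, 75]

Answer: 59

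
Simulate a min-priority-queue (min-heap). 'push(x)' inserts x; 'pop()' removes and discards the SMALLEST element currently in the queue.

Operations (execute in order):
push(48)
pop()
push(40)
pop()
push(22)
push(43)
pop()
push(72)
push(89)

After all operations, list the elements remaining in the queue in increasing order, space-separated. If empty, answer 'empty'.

push(48): heap contents = [48]
pop() → 48: heap contents = []
push(40): heap contents = [40]
pop() → 40: heap contents = []
push(22): heap contents = [22]
push(43): heap contents = [22, 43]
pop() → 22: heap contents = [43]
push(72): heap contents = [43, 72]
push(89): heap contents = [43, 72, 89]

Answer: 43 72 89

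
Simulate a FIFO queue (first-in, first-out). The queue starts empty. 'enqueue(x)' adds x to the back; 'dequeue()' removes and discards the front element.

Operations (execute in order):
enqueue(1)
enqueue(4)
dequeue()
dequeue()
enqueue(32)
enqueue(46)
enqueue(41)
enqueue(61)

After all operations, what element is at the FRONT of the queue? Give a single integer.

Answer: 32

Derivation:
enqueue(1): queue = [1]
enqueue(4): queue = [1, 4]
dequeue(): queue = [4]
dequeue(): queue = []
enqueue(32): queue = [32]
enqueue(46): queue = [32, 46]
enqueue(41): queue = [32, 46, 41]
enqueue(61): queue = [32, 46, 41, 61]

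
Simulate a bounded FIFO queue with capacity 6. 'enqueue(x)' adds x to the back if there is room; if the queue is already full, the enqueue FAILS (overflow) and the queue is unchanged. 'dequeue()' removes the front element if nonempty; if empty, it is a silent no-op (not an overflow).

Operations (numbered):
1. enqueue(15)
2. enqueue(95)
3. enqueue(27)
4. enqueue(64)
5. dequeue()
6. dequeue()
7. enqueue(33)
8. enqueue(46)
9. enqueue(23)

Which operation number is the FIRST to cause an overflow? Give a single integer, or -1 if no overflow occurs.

Answer: -1

Derivation:
1. enqueue(15): size=1
2. enqueue(95): size=2
3. enqueue(27): size=3
4. enqueue(64): size=4
5. dequeue(): size=3
6. dequeue(): size=2
7. enqueue(33): size=3
8. enqueue(46): size=4
9. enqueue(23): size=5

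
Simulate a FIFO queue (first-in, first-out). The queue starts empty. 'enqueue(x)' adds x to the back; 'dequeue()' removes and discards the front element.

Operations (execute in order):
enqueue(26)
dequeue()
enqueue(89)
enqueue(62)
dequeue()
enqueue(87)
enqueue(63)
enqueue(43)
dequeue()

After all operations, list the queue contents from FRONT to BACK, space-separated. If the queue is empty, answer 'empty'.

enqueue(26): [26]
dequeue(): []
enqueue(89): [89]
enqueue(62): [89, 62]
dequeue(): [62]
enqueue(87): [62, 87]
enqueue(63): [62, 87, 63]
enqueue(43): [62, 87, 63, 43]
dequeue(): [87, 63, 43]

Answer: 87 63 43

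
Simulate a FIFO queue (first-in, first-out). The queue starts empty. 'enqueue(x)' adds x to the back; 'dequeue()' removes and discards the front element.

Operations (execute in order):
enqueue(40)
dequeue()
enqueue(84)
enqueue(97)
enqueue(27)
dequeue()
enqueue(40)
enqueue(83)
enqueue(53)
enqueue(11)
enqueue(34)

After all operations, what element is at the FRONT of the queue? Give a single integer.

enqueue(40): queue = [40]
dequeue(): queue = []
enqueue(84): queue = [84]
enqueue(97): queue = [84, 97]
enqueue(27): queue = [84, 97, 27]
dequeue(): queue = [97, 27]
enqueue(40): queue = [97, 27, 40]
enqueue(83): queue = [97, 27, 40, 83]
enqueue(53): queue = [97, 27, 40, 83, 53]
enqueue(11): queue = [97, 27, 40, 83, 53, 11]
enqueue(34): queue = [97, 27, 40, 83, 53, 11, 34]

Answer: 97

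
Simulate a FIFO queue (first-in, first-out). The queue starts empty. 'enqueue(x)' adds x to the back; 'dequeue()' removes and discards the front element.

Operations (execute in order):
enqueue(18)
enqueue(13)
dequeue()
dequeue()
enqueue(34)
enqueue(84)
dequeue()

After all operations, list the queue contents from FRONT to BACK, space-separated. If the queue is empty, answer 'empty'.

enqueue(18): [18]
enqueue(13): [18, 13]
dequeue(): [13]
dequeue(): []
enqueue(34): [34]
enqueue(84): [34, 84]
dequeue(): [84]

Answer: 84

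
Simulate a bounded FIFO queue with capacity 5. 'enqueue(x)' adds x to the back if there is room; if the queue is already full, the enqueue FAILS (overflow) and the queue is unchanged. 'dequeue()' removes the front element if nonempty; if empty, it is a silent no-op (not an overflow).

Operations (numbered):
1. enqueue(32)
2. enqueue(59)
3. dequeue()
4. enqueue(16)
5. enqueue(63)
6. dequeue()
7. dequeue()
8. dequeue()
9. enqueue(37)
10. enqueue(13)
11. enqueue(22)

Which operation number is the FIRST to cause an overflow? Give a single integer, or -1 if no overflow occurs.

1. enqueue(32): size=1
2. enqueue(59): size=2
3. dequeue(): size=1
4. enqueue(16): size=2
5. enqueue(63): size=3
6. dequeue(): size=2
7. dequeue(): size=1
8. dequeue(): size=0
9. enqueue(37): size=1
10. enqueue(13): size=2
11. enqueue(22): size=3

Answer: -1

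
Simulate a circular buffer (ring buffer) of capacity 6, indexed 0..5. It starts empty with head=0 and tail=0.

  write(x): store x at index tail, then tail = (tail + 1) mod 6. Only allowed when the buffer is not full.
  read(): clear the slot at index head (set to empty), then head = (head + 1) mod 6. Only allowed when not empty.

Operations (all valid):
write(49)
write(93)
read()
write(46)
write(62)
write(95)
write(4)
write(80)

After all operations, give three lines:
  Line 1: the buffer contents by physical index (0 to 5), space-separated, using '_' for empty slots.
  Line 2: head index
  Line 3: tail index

Answer: 80 93 46 62 95 4
1
1

Derivation:
write(49): buf=[49 _ _ _ _ _], head=0, tail=1, size=1
write(93): buf=[49 93 _ _ _ _], head=0, tail=2, size=2
read(): buf=[_ 93 _ _ _ _], head=1, tail=2, size=1
write(46): buf=[_ 93 46 _ _ _], head=1, tail=3, size=2
write(62): buf=[_ 93 46 62 _ _], head=1, tail=4, size=3
write(95): buf=[_ 93 46 62 95 _], head=1, tail=5, size=4
write(4): buf=[_ 93 46 62 95 4], head=1, tail=0, size=5
write(80): buf=[80 93 46 62 95 4], head=1, tail=1, size=6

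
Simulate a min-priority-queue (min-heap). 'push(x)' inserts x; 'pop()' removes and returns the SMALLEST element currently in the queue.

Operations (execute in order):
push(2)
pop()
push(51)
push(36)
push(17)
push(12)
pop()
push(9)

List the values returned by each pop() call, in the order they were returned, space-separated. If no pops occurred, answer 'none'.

push(2): heap contents = [2]
pop() → 2: heap contents = []
push(51): heap contents = [51]
push(36): heap contents = [36, 51]
push(17): heap contents = [17, 36, 51]
push(12): heap contents = [12, 17, 36, 51]
pop() → 12: heap contents = [17, 36, 51]
push(9): heap contents = [9, 17, 36, 51]

Answer: 2 12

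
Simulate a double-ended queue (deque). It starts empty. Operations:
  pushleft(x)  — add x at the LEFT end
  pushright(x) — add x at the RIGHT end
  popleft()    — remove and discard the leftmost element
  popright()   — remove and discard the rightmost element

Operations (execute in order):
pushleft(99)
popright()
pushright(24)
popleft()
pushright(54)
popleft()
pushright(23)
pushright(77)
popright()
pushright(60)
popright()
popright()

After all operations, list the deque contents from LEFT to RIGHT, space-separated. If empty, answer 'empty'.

Answer: empty

Derivation:
pushleft(99): [99]
popright(): []
pushright(24): [24]
popleft(): []
pushright(54): [54]
popleft(): []
pushright(23): [23]
pushright(77): [23, 77]
popright(): [23]
pushright(60): [23, 60]
popright(): [23]
popright(): []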